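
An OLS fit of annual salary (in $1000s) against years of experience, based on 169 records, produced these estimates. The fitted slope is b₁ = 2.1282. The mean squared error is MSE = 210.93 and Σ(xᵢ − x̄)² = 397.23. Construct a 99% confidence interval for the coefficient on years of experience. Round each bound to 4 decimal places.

SE(b₁) = √(MSE/Sₓₓ) = √(210.93/397.23) = 0.728699.
df = n − 2 = 167.
t* = t_{0.005, 167} = 2.605589.
Margin = t* × SE = 2.605589 × 0.728699 = 1.898690.
CI: 2.1282 ± 1.898690 → (0.2295, 4.0269).
With 99% confidence, each one-unit increase in years of experience is associated with a change of between 0.2295 and 4.0269 $1000s in annual salary.

(0.2295, 4.0269)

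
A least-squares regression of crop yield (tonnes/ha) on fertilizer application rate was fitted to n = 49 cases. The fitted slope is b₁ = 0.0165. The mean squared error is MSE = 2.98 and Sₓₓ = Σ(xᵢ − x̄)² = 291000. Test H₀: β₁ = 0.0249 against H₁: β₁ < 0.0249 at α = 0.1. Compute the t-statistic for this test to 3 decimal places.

SE(b₁) = √(MSE/Sₓₓ) = √(2.98/291000) = 0.00320009.
t = (0.0165 − 0.0249) / 0.00320009 = -2.625.
df = n − 2 = 47.
One-sided p ≈ 0.0058, which is < 0.1, so reject H₀.
There is evidence that the true slope on fertilizer application rate is below 0.0249 tonnes/ha per unit.

t = -2.625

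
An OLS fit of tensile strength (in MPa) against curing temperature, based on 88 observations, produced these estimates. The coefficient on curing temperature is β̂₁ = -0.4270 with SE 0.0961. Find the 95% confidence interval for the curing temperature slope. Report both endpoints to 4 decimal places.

df = n − 2 = 88 − 2 = 86.
t* = t_{0.025, 86} = 1.987934.
Margin = t* × SE = 1.987934 × 0.0961 = 0.191040.
CI: -0.4270 ± 0.191040 → (-0.6180, -0.2360).
With 95% confidence, each one-unit increase in curing temperature is associated with a change of between -0.6180 and -0.2360 MPa in tensile strength.

(-0.6180, -0.2360)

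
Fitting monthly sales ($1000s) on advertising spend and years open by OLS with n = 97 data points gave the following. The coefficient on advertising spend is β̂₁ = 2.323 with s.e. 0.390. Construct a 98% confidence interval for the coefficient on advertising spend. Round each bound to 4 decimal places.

(1.4000, 3.2460)

df = n − k − 1 = 97 − 2 − 1 = 94.
t* = t_{0.01, 94} = 2.366674.
Margin = t* × SE = 2.366674 × 0.390 = 0.923003.
CI: 2.323 ± 0.923003 → (1.4000, 3.2460).
With 98% confidence, each one-unit increase in advertising spend is associated with a change of between 1.4000 and 3.2460 $1000s in monthly sales, holding the other predictors fixed.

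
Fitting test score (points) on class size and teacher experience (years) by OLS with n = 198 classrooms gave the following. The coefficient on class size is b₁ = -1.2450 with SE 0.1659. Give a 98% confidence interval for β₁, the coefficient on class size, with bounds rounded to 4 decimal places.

df = n − k − 1 = 198 − 2 − 1 = 195.
t* = t_{0.01, 195} = 2.345623.
Margin = t* × SE = 2.345623 × 0.1659 = 0.389139.
CI: -1.2450 ± 0.389139 → (-1.6341, -0.8559).
With 98% confidence, each one-unit increase in class size is associated with a change of between -1.6341 and -0.8559 points in test score, holding the other predictors fixed.

(-1.6341, -0.8559)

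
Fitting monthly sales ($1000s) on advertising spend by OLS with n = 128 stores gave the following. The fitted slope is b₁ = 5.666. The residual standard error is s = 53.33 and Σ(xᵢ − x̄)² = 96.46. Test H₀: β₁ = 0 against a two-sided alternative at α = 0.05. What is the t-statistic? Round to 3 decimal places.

t = 1.043

SE(b₁) = s/√Sₓₓ = 53.33/√96.46 = 5.42998.
t = 5.666 / 5.42998 = 1.043.
df = n − 2 = 126.
Two-sided p ≈ 0.2987, which is ≥ 0.05, so fail to reject H₀.
The data do not give significant evidence of an association between advertising spend and monthly sales.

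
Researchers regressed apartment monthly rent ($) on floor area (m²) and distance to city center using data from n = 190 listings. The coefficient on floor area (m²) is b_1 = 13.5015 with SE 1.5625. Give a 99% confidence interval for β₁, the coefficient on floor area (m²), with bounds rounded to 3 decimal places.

df = n − k − 1 = 190 − 2 − 1 = 187.
t* = t_{0.005, 187} = 2.602376.
Margin = t* × SE = 2.602376 × 1.5625 = 4.06621.
CI: 13.5015 ± 4.06621 → (9.435, 17.568).
With 99% confidence, each one-unit increase in floor area (m²) is associated with a change of between 9.435 and 17.568 $ in apartment monthly rent, holding the other predictors fixed.

(9.435, 17.568)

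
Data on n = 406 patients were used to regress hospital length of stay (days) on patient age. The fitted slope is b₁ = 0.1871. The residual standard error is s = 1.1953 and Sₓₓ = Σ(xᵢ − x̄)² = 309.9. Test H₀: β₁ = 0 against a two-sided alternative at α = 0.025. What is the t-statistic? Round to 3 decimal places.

SE(b₁) = s/√Sₓₓ = 1.1953/√309.9 = 0.0678994.
t = 0.1871 / 0.0678994 = 2.756.
df = n − 2 = 404.
Two-sided p ≈ 0.0061, which is < 0.025, so reject H₀.
There is evidence that patient age is associated with hospital length of stay.

t = 2.756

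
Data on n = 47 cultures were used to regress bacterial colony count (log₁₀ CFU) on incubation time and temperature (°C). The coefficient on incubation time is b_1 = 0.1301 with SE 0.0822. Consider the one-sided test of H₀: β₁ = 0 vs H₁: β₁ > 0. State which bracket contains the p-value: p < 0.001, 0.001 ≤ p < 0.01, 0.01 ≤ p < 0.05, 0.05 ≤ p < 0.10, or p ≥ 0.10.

t = 0.1301 / 0.0822 = 1.583.
df = n − k − 1 = 47 − 2 − 1 = 44.
One-sided p = P(T_{44} > t) ≈ 0.0603.
So 0.05 ≤ p < 0.10.

0.05 ≤ p < 0.10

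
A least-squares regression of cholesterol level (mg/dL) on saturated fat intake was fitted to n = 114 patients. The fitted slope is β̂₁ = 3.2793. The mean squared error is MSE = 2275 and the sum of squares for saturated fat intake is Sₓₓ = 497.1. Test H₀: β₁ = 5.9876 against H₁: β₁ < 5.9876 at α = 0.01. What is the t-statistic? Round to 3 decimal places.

SE(β̂₁) = √(MSE/Sₓₓ) = √(2275/497.1) = 2.13929.
t = (3.2793 − 5.9876) / 2.13929 = -1.266.
df = n − 2 = 112.
One-sided p ≈ 0.1041, which is ≥ 0.01, so fail to reject H₀.
The data do not give significant evidence that the true slope on saturated fat intake is below 5.9876 mg/dL per unit.

t = -1.266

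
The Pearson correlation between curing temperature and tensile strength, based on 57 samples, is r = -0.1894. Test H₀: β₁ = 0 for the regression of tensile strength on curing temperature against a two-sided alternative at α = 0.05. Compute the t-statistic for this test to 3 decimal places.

t = r·√(n − 2)/√(1 − r²) = -0.1894·√55/√0.964128 = -1.431.
df = n − 2 = 55.
Two-sided p ≈ 0.1582, which is ≥ 0.05, so fail to reject H₀.
The data do not give significant evidence of a linear association between curing temperature and tensile strength.

t = -1.431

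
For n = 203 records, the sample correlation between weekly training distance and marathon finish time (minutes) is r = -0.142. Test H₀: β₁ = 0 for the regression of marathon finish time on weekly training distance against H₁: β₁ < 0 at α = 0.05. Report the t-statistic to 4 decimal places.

t = -2.0338

t = r·√(n − 2)/√(1 − r²) = -0.142·√201/√0.979836 = -2.0338.
df = n − 2 = 201.
One-sided p ≈ 0.0216, which is < 0.05, so reject H₀.
There is evidence of a linear association between weekly training distance and marathon finish time.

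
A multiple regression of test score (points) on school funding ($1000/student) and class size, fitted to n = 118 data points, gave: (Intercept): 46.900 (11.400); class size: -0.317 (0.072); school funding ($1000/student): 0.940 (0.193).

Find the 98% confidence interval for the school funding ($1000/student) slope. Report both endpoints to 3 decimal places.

(0.485, 1.395)

Read off: b = 0.940, SE = 0.193 for school funding ($1000/student).
df = n − k − 1 = 118 − 2 − 1 = 115.
t* = t_{0.01, 115} = 2.359212.
Margin = t* × SE = 2.359212 × 0.193 = 0.45533.
CI: 0.940 ± 0.45533 → (0.485, 1.395).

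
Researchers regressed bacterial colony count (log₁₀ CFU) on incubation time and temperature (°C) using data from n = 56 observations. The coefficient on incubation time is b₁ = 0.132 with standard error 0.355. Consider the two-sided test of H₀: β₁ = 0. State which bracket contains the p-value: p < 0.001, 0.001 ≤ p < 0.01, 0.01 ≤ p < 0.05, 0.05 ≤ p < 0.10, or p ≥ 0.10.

p ≥ 0.10

t = 0.132 / 0.355 = 0.372.
df = n − k − 1 = 56 − 2 − 1 = 53.
Two-sided p = 2·P(T_{53} > |t|) ≈ 0.7115.
So p ≥ 0.10.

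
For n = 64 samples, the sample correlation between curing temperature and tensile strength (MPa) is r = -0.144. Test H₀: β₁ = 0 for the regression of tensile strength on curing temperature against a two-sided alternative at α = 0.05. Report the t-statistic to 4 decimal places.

t = -1.1458

t = r·√(n − 2)/√(1 − r²) = -0.144·√62/√0.979264 = -1.1458.
df = n − 2 = 62.
Two-sided p ≈ 0.2563, which is ≥ 0.05, so fail to reject H₀.
The data do not give significant evidence of a linear association between curing temperature and tensile strength.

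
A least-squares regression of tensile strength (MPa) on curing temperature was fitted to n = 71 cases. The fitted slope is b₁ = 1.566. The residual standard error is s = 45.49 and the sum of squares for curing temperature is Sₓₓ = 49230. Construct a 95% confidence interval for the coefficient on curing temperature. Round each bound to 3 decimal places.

(1.157, 1.975)

SE(b₁) = s/√Sₓₓ = 45.49/√49230 = 0.205022.
df = n − 2 = 69.
t* = t_{0.025, 69} = 1.994945.
Margin = t* × SE = 1.994945 × 0.205022 = 0.40901.
CI: 1.566 ± 0.40901 → (1.157, 1.975).
With 95% confidence, each one-unit increase in curing temperature is associated with a change of between 1.157 and 1.975 MPa in tensile strength.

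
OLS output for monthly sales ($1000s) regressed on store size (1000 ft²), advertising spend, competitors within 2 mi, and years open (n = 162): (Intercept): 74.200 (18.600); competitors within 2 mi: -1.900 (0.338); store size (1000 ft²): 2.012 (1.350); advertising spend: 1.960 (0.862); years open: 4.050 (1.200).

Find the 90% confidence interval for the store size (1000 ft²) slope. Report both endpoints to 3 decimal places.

(-0.222, 4.246)

Read off: b = 2.012, SE = 1.350 for store size (1000 ft²).
df = n − k − 1 = 162 − 4 − 1 = 157.
t* = t_{0.05, 157} = 1.654617.
Margin = t* × SE = 1.654617 × 1.350 = 2.23373.
CI: 2.012 ± 2.23373 → (-0.222, 4.246).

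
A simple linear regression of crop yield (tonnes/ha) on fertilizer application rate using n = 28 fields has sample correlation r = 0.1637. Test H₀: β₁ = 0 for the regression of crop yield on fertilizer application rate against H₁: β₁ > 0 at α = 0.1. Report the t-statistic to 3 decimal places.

t = 0.846

t = r·√(n − 2)/√(1 − r²) = 0.1637·√26/√0.973202 = 0.846.
df = n − 2 = 26.
One-sided p ≈ 0.2026, which is ≥ 0.1, so fail to reject H₀.
The data do not give significant evidence of a linear association between fertilizer application rate and crop yield.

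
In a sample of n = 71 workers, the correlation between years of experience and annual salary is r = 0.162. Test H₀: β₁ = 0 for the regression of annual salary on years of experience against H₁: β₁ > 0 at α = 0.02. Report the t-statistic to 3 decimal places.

t = 1.364

t = r·√(n − 2)/√(1 − r²) = 0.162·√69/√0.973756 = 1.364.
df = n − 2 = 69.
One-sided p ≈ 0.0885, which is ≥ 0.02, so fail to reject H₀.
The data do not give significant evidence of a linear association between years of experience and annual salary.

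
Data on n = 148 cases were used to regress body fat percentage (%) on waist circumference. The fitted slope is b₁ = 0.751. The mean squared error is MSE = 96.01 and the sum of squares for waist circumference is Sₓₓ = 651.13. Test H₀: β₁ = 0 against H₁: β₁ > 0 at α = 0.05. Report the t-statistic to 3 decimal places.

t = 1.956

SE(b₁) = √(MSE/Sₓₓ) = √(96.01/651.13) = 0.383994.
t = 0.751 / 0.383994 = 1.956.
df = n − 2 = 146.
One-sided p ≈ 0.0262, which is < 0.05, so reject H₀.
There is evidence that the true slope on waist circumference is positive.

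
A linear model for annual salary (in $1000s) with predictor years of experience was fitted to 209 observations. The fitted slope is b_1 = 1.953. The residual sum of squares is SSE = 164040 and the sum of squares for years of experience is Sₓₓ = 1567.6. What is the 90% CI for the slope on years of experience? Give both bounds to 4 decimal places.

MSE = SSE/(n − 2) = 164040/207 = 792.464.
SE(b_1) = √(MSE/Sₓₓ) = √(792.464/1567.6) = 0.711004.
df = n − 2 = 207.
t* = t_{0.05, 207} = 1.652248.
Margin = t* × SE = 1.652248 × 0.711004 = 1.174755.
CI: 1.953 ± 1.174755 → (0.7782, 3.1278).
With 90% confidence, each one-unit increase in years of experience is associated with a change of between 0.7782 and 3.1278 $1000s in annual salary.

(0.7782, 3.1278)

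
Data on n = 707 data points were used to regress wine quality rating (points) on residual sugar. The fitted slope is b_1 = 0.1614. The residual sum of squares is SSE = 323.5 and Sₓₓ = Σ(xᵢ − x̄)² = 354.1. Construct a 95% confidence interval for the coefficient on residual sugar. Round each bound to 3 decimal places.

(0.091, 0.232)

MSE = SSE/(n − 2) = 323.5/705 = 0.458865.
SE(b_1) = √(MSE/Sₓₓ) = √(0.458865/354.1) = 0.0359981.
df = n − 2 = 705.
t* = t_{0.025, 705} = 1.963335.
Margin = t* × SE = 1.963335 × 0.0359981 = 0.07068.
CI: 0.1614 ± 0.07068 → (0.091, 0.232).
With 95% confidence, each one-unit increase in residual sugar is associated with a change of between 0.091 and 0.232 points in wine quality rating.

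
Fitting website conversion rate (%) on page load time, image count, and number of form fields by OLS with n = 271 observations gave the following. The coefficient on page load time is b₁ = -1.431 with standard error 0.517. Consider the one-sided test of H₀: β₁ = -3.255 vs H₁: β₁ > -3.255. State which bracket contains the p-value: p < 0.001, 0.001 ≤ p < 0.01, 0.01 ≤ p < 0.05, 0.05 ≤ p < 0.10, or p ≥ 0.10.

p < 0.001

t = (-1.431 − (-3.255)) / 0.517 = 3.528.
df = n − k − 1 = 271 − 3 − 1 = 267.
One-sided p = P(T_{267} > t) ≈ 0.0002.
So p < 0.001.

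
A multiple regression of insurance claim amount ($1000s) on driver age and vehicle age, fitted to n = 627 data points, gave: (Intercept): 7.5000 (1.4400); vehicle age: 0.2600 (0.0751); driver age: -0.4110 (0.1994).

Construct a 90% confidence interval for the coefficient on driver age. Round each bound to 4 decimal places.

Read off: b = -0.4110, SE = 0.1994 for driver age.
df = n − k − 1 = 627 − 2 − 1 = 624.
t* = t_{0.05, 624} = 1.647299.
Margin = t* × SE = 1.647299 × 0.1994 = 0.328471.
CI: -0.4110 ± 0.328471 → (-0.7395, -0.0825).

(-0.7395, -0.0825)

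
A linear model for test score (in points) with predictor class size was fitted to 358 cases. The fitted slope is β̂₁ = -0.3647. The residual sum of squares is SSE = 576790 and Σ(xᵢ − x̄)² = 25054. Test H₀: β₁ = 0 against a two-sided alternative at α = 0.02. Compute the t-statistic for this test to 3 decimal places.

t = -1.434

MSE = SSE/(n − 2) = 576790/356 = 1620.2.
SE(β̂₁) = √(MSE/Sₓₓ) = √(1620.2/25054) = 0.254299.
t = -0.3647 / 0.254299 = -1.434.
df = n − 2 = 356.
Two-sided p ≈ 0.1524, which is ≥ 0.02, so fail to reject H₀.
The data do not give significant evidence of an association between class size and test score.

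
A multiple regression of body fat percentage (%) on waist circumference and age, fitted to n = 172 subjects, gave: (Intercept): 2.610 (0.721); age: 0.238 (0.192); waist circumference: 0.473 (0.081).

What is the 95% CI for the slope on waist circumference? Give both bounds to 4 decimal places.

Read off: b = 0.473, SE = 0.081 for waist circumference.
df = n − k − 1 = 172 − 2 − 1 = 169.
t* = t_{0.025, 169} = 1.9741.
Margin = t* × SE = 1.9741 × 0.081 = 0.159902.
CI: 0.473 ± 0.159902 → (0.3131, 0.6329).

(0.3131, 0.6329)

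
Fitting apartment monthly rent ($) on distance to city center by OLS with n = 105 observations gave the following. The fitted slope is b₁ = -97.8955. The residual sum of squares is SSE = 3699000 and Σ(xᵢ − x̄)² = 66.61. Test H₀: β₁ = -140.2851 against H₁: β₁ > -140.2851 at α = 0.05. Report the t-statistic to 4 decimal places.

t = 1.8256

MSE = SSE/(n − 2) = 3699000/103 = 35912.6.
SE(b₁) = √(MSE/Sₓₓ) = √(35912.6/66.61) = 23.2196.
t = (-97.8955 − (-140.2851)) / 23.2196 = 1.8256.
df = n − 2 = 103.
One-sided p ≈ 0.0354, which is < 0.05, so reject H₀.
There is evidence that the true slope on distance to city center exceeds -140.2851 $ per unit.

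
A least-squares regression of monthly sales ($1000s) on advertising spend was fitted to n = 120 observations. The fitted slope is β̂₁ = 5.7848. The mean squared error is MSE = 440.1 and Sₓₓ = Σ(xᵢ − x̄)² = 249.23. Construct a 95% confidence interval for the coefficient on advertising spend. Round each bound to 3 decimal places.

SE(β̂₁) = √(MSE/Sₓₓ) = √(440.1/249.23) = 1.32885.
df = n − 2 = 118.
t* = t_{0.025, 118} = 1.980272.
Margin = t* × SE = 1.980272 × 1.32885 = 2.63148.
CI: 5.7848 ± 2.63148 → (3.153, 8.416).
With 95% confidence, each one-unit increase in advertising spend is associated with a change of between 3.153 and 8.416 $1000s in monthly sales.

(3.153, 8.416)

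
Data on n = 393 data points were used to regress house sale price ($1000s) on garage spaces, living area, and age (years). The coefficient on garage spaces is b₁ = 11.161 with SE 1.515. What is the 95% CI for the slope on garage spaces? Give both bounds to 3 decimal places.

df = n − k − 1 = 393 − 3 − 1 = 389.
t* = t_{0.025, 389} = 1.966081.
Margin = t* × SE = 1.966081 × 1.515 = 2.97861.
CI: 11.161 ± 2.97861 → (8.182, 14.140).
With 95% confidence, each one-unit increase in garage spaces is associated with a change of between 8.182 and 14.140 $1000s in house sale price, holding the other predictors fixed.

(8.182, 14.140)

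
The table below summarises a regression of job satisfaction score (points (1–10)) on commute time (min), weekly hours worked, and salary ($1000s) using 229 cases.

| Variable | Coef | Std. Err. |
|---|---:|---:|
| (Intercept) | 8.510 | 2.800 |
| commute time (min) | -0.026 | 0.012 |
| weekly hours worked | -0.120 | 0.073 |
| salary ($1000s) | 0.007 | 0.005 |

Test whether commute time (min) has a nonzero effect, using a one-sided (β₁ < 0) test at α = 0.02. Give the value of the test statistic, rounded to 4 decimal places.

t = -2.1667

Read off: b = -0.026, SE = 0.012 for commute time (min).
H₀: β₁ = 0 vs H₁: β₁ < 0.
t = -0.026 / 0.012 = -2.1667.
df = n − k − 1 = 229 − 3 − 1 = 225.
One-sided p ≈ 0.0157, which is < 0.02, so reject H₀.
There is evidence that the true slope on commute time (min) is negative, holding the other predictors fixed.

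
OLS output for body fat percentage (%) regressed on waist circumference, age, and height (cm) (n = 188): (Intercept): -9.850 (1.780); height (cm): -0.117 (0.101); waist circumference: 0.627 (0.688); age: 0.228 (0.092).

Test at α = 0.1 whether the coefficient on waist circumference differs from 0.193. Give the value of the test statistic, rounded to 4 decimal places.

t = 0.6308

Read off: b = 0.627, SE = 0.688 for waist circumference.
H₀: β₁ = 0.193 vs H₁: β₁ ≠ 0.193.
t = (0.627 − 0.193) / 0.688 = 0.6308.
df = n − k − 1 = 188 − 3 − 1 = 184.
Two-sided p ≈ 0.5289, which is ≥ 0.1, so fail to reject H₀.
The data are consistent with a true slope of 0.193 % per unit of waist circumference, holding the other predictors fixed.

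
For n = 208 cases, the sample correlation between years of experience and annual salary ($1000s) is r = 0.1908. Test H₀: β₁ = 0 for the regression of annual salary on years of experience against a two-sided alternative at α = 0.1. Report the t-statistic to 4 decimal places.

t = r·√(n − 2)/√(1 − r²) = 0.1908·√206/√0.963595 = 2.7897.
df = n − 2 = 206.
Two-sided p ≈ 0.0058, which is < 0.1, so reject H₀.
There is evidence of a linear association between years of experience and annual salary.

t = 2.7897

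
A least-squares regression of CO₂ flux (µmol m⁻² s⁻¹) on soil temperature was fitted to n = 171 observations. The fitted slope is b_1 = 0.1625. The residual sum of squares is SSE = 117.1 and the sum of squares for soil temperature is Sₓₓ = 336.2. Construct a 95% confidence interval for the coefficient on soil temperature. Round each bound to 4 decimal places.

MSE = SSE/(n − 2) = 117.1/169 = 0.692899.
SE(b_1) = √(MSE/Sₓₓ) = √(0.692899/336.2) = 0.0453979.
df = n − 2 = 169.
t* = t_{0.025, 169} = 1.9741.
Margin = t* × SE = 1.9741 × 0.0453979 = 0.089620.
CI: 0.1625 ± 0.089620 → (0.0729, 0.2521).
With 95% confidence, each one-unit increase in soil temperature is associated with a change of between 0.0729 and 0.2521 µmol m⁻² s⁻¹ in CO₂ flux.

(0.0729, 0.2521)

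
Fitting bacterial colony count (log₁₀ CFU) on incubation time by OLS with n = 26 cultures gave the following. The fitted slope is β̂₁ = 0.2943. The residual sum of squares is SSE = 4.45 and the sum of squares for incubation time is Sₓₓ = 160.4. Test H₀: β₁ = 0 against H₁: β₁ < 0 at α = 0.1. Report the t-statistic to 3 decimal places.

t = 8.656

MSE = SSE/(n − 2) = 4.45/24 = 0.185417.
SE(β̂₁) = √(MSE/Sₓₓ) = √(0.185417/160.4) = 0.0339995.
t = 0.2943 / 0.0339995 = 8.656.
df = n − 2 = 24.
One-sided p ≈ 1.0000, which is ≥ 0.1, so fail to reject H₀.
The data do not give significant evidence that the true slope on incubation time is negative.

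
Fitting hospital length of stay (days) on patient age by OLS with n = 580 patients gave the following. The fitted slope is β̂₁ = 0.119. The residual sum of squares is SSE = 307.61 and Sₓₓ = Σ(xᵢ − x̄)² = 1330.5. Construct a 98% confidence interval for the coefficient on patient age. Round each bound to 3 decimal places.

MSE = SSE/(n − 2) = 307.61/578 = 0.532197.
SE(β̂₁) = √(MSE/Sₓₓ) = √(0.532197/1330.5) = 0.0199999.
df = n − 2 = 578.
t* = t_{0.01, 578} = 2.332817.
Margin = t* × SE = 2.332817 × 0.0199999 = 0.04666.
CI: 0.119 ± 0.04666 → (0.072, 0.166).
With 98% confidence, each one-unit increase in patient age is associated with a change of between 0.072 and 0.166 days in hospital length of stay.

(0.072, 0.166)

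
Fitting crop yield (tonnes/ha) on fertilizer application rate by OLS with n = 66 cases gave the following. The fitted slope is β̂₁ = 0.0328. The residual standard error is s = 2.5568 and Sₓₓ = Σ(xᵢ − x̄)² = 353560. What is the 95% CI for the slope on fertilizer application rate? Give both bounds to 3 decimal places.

SE(β̂₁) = s/√Sₓₓ = 2.5568/√353560 = 0.00429997.
df = n − 2 = 64.
t* = t_{0.025, 64} = 1.99773.
Margin = t* × SE = 1.99773 × 0.00429997 = 0.00859.
CI: 0.0328 ± 0.00859 → (0.024, 0.041).
With 95% confidence, each one-unit increase in fertilizer application rate is associated with a change of between 0.024 and 0.041 tonnes/ha in crop yield.

(0.024, 0.041)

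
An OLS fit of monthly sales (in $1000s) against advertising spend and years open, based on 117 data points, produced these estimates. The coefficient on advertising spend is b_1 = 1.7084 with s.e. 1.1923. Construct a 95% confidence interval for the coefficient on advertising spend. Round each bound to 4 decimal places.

df = n − k − 1 = 117 − 2 − 1 = 114.
t* = t_{0.025, 114} = 1.980992.
Margin = t* × SE = 1.980992 × 1.1923 = 2.361937.
CI: 1.7084 ± 2.361937 → (-0.6535, 4.0703).
With 95% confidence, each one-unit increase in advertising spend is associated with a change of between -0.6535 and 4.0703 $1000s in monthly sales, holding the other predictors fixed.

(-0.6535, 4.0703)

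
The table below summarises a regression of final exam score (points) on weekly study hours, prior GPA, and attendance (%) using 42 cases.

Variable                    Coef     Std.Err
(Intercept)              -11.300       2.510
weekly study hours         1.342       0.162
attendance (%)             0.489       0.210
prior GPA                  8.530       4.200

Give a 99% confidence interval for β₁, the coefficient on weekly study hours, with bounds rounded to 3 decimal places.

Read off: b = 1.342, SE = 0.162 for weekly study hours.
df = n − k − 1 = 42 − 3 − 1 = 38.
t* = t_{0.005, 38} = 2.711558.
Margin = t* × SE = 2.711558 × 0.162 = 0.43927.
CI: 1.342 ± 0.43927 → (0.903, 1.781).

(0.903, 1.781)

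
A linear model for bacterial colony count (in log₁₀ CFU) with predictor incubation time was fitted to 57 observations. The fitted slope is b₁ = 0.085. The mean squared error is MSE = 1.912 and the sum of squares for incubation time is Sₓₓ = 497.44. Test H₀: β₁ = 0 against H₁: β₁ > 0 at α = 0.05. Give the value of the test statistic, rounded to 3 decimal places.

SE(b₁) = √(MSE/Sₓₓ) = √(1.912/497.44) = 0.0619974.
t = 0.085 / 0.0619974 = 1.371.
df = n − 2 = 55.
One-sided p ≈ 0.0880, which is ≥ 0.05, so fail to reject H₀.
The data do not give significant evidence that the true slope on incubation time is positive.

t = 1.371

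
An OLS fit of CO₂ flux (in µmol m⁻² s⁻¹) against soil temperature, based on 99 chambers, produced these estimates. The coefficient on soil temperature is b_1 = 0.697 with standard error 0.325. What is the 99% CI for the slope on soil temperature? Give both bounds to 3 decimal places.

(-0.157, 1.551)

df = n − 2 = 99 − 2 = 97.
t* = t_{0.005, 97} = 2.627468.
Margin = t* × SE = 2.627468 × 0.325 = 0.85393.
CI: 0.697 ± 0.85393 → (-0.157, 1.551).
With 99% confidence, each one-unit increase in soil temperature is associated with a change of between -0.157 and 1.551 µmol m⁻² s⁻¹ in CO₂ flux.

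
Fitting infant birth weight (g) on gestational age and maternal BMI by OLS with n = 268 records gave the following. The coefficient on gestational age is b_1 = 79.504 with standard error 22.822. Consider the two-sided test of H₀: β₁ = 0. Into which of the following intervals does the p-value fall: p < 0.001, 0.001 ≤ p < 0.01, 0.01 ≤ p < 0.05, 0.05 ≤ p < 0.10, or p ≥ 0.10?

p < 0.001

t = 79.504 / 22.822 = 3.484.
df = n − k − 1 = 268 − 2 − 1 = 265.
Two-sided p = 2·P(T_{265} > |t|) ≈ 0.0006.
So p < 0.001.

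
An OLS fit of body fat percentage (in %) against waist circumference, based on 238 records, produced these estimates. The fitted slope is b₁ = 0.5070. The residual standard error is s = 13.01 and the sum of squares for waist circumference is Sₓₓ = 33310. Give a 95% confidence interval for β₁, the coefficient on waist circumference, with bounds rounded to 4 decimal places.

SE(b₁) = s/√Sₓₓ = 13.01/√33310 = 0.0712837.
df = n − 2 = 236.
t* = t_{0.025, 236} = 1.970067.
Margin = t* × SE = 1.970067 × 0.0712837 = 0.140434.
CI: 0.5070 ± 0.140434 → (0.3666, 0.6474).
With 95% confidence, each one-unit increase in waist circumference is associated with a change of between 0.3666 and 0.6474 % in body fat percentage.

(0.3666, 0.6474)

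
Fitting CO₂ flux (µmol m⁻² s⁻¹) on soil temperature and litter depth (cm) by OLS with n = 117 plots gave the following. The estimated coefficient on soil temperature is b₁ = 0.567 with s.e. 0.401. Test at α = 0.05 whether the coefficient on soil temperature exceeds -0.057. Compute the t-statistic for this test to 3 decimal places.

t = 1.556

H₀: β₁ = -0.057 vs H₁: β₁ > -0.057.
t = (b₁ − β₁⁰)/SE = (0.567 − (-0.057)) / 0.401 = 1.556.
df = n − k − 1 = 117 − 2 − 1 = 114.
One-sided p ≈ 0.0612, which is ≥ 0.05, so fail to reject H₀.
The data do not give significant evidence that the true slope on soil temperature exceeds -0.057 µmol m⁻² s⁻¹ per unit, holding the other predictors fixed.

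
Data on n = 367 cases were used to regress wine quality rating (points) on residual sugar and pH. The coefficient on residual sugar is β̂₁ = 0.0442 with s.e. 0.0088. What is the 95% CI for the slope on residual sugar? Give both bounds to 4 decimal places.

(0.0269, 0.0615)

df = n − k − 1 = 367 − 2 − 1 = 364.
t* = t_{0.025, 364} = 1.966503.
Margin = t* × SE = 1.966503 × 0.0088 = 0.017305.
CI: 0.0442 ± 0.017305 → (0.0269, 0.0615).
With 95% confidence, each one-unit increase in residual sugar is associated with a change of between 0.0269 and 0.0615 points in wine quality rating, holding the other predictors fixed.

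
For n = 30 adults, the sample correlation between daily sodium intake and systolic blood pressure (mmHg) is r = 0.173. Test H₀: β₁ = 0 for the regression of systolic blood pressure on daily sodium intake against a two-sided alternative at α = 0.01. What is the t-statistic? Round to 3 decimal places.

t = 0.929

t = r·√(n − 2)/√(1 − r²) = 0.173·√28/√0.970071 = 0.929.
df = n − 2 = 28.
Two-sided p ≈ 0.3606, which is ≥ 0.01, so fail to reject H₀.
The data do not give significant evidence of a linear association between daily sodium intake and systolic blood pressure.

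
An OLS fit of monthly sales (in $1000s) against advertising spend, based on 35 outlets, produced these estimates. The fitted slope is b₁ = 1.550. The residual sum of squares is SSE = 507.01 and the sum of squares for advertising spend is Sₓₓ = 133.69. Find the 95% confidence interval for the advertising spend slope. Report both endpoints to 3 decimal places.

MSE = SSE/(n − 2) = 507.01/33 = 15.3639.
SE(b₁) = √(MSE/Sₓₓ) = √(15.3639/133.69) = 0.339002.
df = n − 2 = 33.
t* = t_{0.025, 33} = 2.034515.
Margin = t* × SE = 2.034515 × 0.339002 = 0.68970.
CI: 1.550 ± 0.68970 → (0.860, 2.240).
With 95% confidence, each one-unit increase in advertising spend is associated with a change of between 0.860 and 2.240 $1000s in monthly sales.

(0.860, 2.240)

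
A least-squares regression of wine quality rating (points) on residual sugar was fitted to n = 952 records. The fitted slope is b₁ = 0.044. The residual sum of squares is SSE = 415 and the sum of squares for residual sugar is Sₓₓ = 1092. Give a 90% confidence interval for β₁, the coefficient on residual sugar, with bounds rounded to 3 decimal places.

MSE = SSE/(n − 2) = 415/950 = 0.436842.
SE(b₁) = √(MSE/Sₓₓ) = √(0.436842/1092) = 0.020001.
df = n − 2 = 950.
t* = t_{0.05, 950} = 1.646459.
Margin = t* × SE = 1.646459 × 0.020001 = 0.03293.
CI: 0.044 ± 0.03293 → (0.011, 0.077).
With 90% confidence, each one-unit increase in residual sugar is associated with a change of between 0.011 and 0.077 points in wine quality rating.

(0.011, 0.077)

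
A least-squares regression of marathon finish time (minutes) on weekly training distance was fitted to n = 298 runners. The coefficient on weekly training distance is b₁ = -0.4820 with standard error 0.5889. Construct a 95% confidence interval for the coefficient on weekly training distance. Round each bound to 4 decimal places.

(-1.6410, 0.6770)

df = n − 2 = 298 − 2 = 296.
t* = t_{0.025, 296} = 1.968011.
Margin = t* × SE = 1.968011 × 0.5889 = 1.158962.
CI: -0.4820 ± 1.158962 → (-1.6410, 0.6770).
With 95% confidence, each one-unit increase in weekly training distance is associated with a change of between -1.6410 and 0.6770 minutes in marathon finish time.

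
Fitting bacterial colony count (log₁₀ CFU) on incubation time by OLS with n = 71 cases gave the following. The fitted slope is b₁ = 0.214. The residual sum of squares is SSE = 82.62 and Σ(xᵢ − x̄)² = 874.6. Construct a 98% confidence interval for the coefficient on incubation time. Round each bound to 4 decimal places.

MSE = SSE/(n − 2) = 82.62/69 = 1.19739.
SE(b₁) = √(MSE/Sₓₓ) = √(1.19739/874.6) = 0.037001.
df = n − 2 = 69.
t* = t_{0.01, 69} = 2.381615.
Margin = t* × SE = 2.381615 × 0.037001 = 0.088122.
CI: 0.214 ± 0.088122 → (0.1259, 0.3021).
With 98% confidence, each one-unit increase in incubation time is associated with a change of between 0.1259 and 0.3021 log₁₀ CFU in bacterial colony count.

(0.1259, 0.3021)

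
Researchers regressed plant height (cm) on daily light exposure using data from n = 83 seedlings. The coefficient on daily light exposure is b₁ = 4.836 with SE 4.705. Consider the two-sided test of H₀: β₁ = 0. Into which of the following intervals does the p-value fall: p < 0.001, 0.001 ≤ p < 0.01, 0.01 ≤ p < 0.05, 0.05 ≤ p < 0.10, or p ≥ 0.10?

p ≥ 0.10

t = 4.836 / 4.705 = 1.028.
df = n − 2 = 83 − 2 = 81.
Two-sided p = 2·P(T_{81} > |t|) ≈ 0.3071.
So p ≥ 0.10.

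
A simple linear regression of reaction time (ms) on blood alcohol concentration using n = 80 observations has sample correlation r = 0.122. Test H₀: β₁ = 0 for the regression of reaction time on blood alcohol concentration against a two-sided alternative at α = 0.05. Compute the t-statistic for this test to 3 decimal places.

t = r·√(n − 2)/√(1 − r²) = 0.122·√78/√0.985116 = 1.086.
df = n − 2 = 78.
Two-sided p ≈ 0.2810, which is ≥ 0.05, so fail to reject H₀.
The data do not give significant evidence of a linear association between blood alcohol concentration and reaction time.

t = 1.086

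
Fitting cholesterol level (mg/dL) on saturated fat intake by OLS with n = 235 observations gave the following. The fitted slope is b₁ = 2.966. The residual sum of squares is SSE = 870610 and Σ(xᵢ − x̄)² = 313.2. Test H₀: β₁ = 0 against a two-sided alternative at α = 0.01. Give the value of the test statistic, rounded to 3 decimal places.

MSE = SSE/(n − 2) = 870610/233 = 3736.52.
SE(b₁) = √(MSE/Sₓₓ) = √(3736.52/313.2) = 3.45401.
t = 2.966 / 3.45401 = 0.859.
df = n − 2 = 233.
Two-sided p ≈ 0.3914, which is ≥ 0.01, so fail to reject H₀.
The data do not give significant evidence of an association between saturated fat intake and cholesterol level.

t = 0.859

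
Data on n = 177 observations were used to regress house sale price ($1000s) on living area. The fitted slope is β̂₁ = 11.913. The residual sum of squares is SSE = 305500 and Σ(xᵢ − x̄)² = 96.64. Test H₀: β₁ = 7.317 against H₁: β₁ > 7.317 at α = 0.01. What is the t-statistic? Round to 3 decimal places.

t = 1.081

MSE = SSE/(n − 2) = 305500/175 = 1745.71.
SE(β̂₁) = √(MSE/Sₓₓ) = √(1745.71/96.64) = 4.25019.
t = (11.913 − 7.317) / 4.25019 = 1.081.
df = n − 2 = 175.
One-sided p ≈ 0.1405, which is ≥ 0.01, so fail to reject H₀.
The data do not give significant evidence that the true slope on living area exceeds 7.317 $1000s per unit.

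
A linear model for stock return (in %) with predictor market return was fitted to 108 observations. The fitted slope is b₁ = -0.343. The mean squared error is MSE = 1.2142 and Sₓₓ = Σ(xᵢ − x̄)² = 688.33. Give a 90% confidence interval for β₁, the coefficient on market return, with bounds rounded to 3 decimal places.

(-0.413, -0.273)

SE(b₁) = √(MSE/Sₓₓ) = √(1.2142/688.33) = 0.0419998.
df = n − 2 = 106.
t* = t_{0.05, 106} = 1.659356.
Margin = t* × SE = 1.659356 × 0.0419998 = 0.06969.
CI: -0.343 ± 0.06969 → (-0.413, -0.273).
With 90% confidence, each one-unit increase in market return is associated with a change of between -0.413 and -0.273 % in stock return.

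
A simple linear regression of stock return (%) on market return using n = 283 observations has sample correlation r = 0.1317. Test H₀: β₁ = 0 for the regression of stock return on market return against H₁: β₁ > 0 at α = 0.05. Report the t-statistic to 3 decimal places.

t = 2.227

t = r·√(n − 2)/√(1 − r²) = 0.1317·√281/√0.982655 = 2.227.
df = n − 2 = 281.
One-sided p ≈ 0.0134, which is < 0.05, so reject H₀.
There is evidence of a linear association between market return and stock return.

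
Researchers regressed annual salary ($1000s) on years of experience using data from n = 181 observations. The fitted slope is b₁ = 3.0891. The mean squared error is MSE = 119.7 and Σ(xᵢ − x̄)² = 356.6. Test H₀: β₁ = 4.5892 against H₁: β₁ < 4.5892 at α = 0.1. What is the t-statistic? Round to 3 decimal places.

SE(b₁) = √(MSE/Sₓₓ) = √(119.7/356.6) = 0.579371.
t = (3.0891 − 4.5892) / 0.579371 = -2.589.
df = n − 2 = 179.
One-sided p ≈ 0.0052, which is < 0.1, so reject H₀.
There is evidence that the true slope on years of experience is below 4.5892 $1000s per unit.

t = -2.589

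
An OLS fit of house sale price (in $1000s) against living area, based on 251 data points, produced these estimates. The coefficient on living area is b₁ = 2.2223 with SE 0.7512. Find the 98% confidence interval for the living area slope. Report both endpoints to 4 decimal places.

df = n − 2 = 251 − 2 = 249.
t* = t_{0.01, 249} = 2.341417.
Margin = t* × SE = 2.341417 × 0.7512 = 1.758872.
CI: 2.2223 ± 1.758872 → (0.4634, 3.9812).
With 98% confidence, each one-unit increase in living area is associated with a change of between 0.4634 and 3.9812 $1000s in house sale price.

(0.4634, 3.9812)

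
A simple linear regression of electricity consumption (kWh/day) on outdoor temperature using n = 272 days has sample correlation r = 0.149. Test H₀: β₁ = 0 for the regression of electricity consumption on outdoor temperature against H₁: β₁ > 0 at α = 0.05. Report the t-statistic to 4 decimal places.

t = r·√(n − 2)/√(1 − r²) = 0.149·√270/√0.977799 = 2.4760.
df = n − 2 = 270.
One-sided p ≈ 0.0070, which is < 0.05, so reject H₀.
There is evidence of a linear association between outdoor temperature and electricity consumption.

t = 2.4760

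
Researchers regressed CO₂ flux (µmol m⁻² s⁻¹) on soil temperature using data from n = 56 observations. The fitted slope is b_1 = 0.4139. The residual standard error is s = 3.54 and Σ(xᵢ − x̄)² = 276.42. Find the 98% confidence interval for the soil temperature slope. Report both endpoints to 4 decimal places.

(-0.0966, 0.9244)

SE(b_1) = s/√Sₓₓ = 3.54/√276.42 = 0.212921.
df = n − 2 = 54.
t* = t_{0.01, 54} = 2.39741.
Margin = t* × SE = 2.39741 × 0.212921 = 0.510459.
CI: 0.4139 ± 0.510459 → (-0.0966, 0.9244).
With 98% confidence, each one-unit increase in soil temperature is associated with a change of between -0.0966 and 0.9244 µmol m⁻² s⁻¹ in CO₂ flux.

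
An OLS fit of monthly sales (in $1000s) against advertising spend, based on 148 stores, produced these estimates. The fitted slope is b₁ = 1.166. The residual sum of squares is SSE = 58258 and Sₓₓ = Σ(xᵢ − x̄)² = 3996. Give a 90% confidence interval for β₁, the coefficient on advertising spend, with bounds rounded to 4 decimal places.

(0.6429, 1.6891)

MSE = SSE/(n − 2) = 58258/146 = 399.027.
SE(b₁) = √(MSE/Sₓₓ) = √(399.027/3996) = 0.316001.
df = n − 2 = 146.
t* = t_{0.05, 146} = 1.655357.
Margin = t* × SE = 1.655357 × 0.316001 = 0.523095.
CI: 1.166 ± 0.523095 → (0.6429, 1.6891).
With 90% confidence, each one-unit increase in advertising spend is associated with a change of between 0.6429 and 1.6891 $1000s in monthly sales.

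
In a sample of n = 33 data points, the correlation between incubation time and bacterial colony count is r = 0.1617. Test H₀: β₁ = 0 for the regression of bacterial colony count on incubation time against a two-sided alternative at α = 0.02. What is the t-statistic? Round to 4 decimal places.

t = r·√(n − 2)/√(1 − r²) = 0.1617·√31/√0.973853 = 0.9123.
df = n − 2 = 31.
Two-sided p ≈ 0.3686, which is ≥ 0.02, so fail to reject H₀.
The data do not give significant evidence of a linear association between incubation time and bacterial colony count.

t = 0.9123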